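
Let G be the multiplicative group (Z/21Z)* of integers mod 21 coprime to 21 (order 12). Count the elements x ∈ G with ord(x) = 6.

6

The elements of order 6 are: 2, 5, 10, 11, 17, 19.
That's 6.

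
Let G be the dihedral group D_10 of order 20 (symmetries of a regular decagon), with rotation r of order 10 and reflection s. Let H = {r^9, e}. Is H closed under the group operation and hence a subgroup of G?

r^9 ∈ H but its inverse r ∉ H, so H is not a subgroup.

No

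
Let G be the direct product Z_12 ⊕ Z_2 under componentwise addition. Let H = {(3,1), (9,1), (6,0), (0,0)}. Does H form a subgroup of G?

Yes

|H| = 4 divides |G| = 24, consistent with Lagrange.
H contains the identity, every element's inverse is in H, and H is closed under +: it is a subgroup.
In fact H = ⟨(3,1)⟩.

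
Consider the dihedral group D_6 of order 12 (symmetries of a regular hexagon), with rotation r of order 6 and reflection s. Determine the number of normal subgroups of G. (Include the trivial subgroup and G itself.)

7

G has 16 subgroups. Checking conjugation-invariance by order — order 1: 1/1 normal; order 2: 1/7 normal; order 3: 1/1 normal; order 4: 0/3 normal; order 6: 3/3 normal; order 12: 1/1 normal.
Total normal subgroups: 7.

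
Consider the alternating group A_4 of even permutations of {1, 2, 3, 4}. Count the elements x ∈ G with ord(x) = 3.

8

The elements of order 3 are: (2 3 4), (2 4 3), (1 2 3), (1 2 4), (1 3 2), (1 3 4), (1 4 2), (1 4 3).
That's 8.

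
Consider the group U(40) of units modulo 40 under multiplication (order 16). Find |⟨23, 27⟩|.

|⟨23⟩| = 4 and |⟨27⟩| = 4, so |H| is a multiple of lcm(4, 4) = 4 and divides |G| = 16.
Closing under the operation: H = {1, 3, 7, 9, 21, 23, 27, 29}, so |H| = 8.

8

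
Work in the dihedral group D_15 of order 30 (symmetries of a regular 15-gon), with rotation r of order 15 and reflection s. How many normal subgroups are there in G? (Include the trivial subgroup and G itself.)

G has 28 subgroups. Checking conjugation-invariance by order — order 1: 1/1 normal; order 2: 0/15 normal; order 3: 1/1 normal; order 5: 1/1 normal; order 6: 0/5 normal; order 10: 0/3 normal; order 15: 1/1 normal; order 30: 1/1 normal.
Total normal subgroups: 5.

5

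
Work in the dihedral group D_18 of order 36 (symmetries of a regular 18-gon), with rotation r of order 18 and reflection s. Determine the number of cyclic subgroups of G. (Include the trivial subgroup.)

24

Group the elements of G by the cyclic subgroup they generate; each cyclic subgroup of order d accounts for φ(d) elements.
Cyclic subgroups by order — order 1: 1; order 2: 19; order 3: 1; order 6: 1; order 9: 1; order 18: 1.
Total: 24.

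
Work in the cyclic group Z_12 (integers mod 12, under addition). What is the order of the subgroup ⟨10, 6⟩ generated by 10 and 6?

|⟨10⟩| = 6 and |⟨6⟩| = 2, so |H| is a multiple of lcm(6, 2) = 6 and divides |G| = 12.
Closing under the operation: H = {0, 2, 4, 6, 8, 10}, so |H| = 6.

6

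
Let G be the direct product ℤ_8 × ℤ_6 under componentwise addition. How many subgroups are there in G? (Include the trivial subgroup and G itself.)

|G| = 48, so by Lagrange every subgroup order divides 48. Divisors: 1, 2, 3, 4, 6, 8, 12, 16, 24, 48.
Subgroups by order — order 1: 1; order 2: 3; order 3: 1; order 4: 3; order 6: 3; order 8: 3; order 12: 3; order 16: 1; order 24: 3; order 48: 1.
Total: 1 + 3 + 1 + 3 + 3 + 3 + 3 + 1 + 3 + 1 = 22.

22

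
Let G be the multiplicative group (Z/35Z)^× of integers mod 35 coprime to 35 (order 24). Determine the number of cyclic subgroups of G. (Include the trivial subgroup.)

12

Group the elements of G by the cyclic subgroup they generate; each cyclic subgroup of order d accounts for φ(d) elements.
Cyclic subgroups by order — order 1: 1; order 2: 3; order 3: 1; order 4: 2; order 6: 3; order 12: 2.
Total: 12.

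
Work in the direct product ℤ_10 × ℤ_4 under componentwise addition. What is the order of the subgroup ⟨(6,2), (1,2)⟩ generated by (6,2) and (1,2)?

20

|⟨(6,2)⟩| = 10 and |⟨(1,2)⟩| = 10, so |H| is a multiple of lcm(10, 10) = 10 and divides |G| = 40.
Closing under the operation: H = {(0,0), (0,2), (1,0), (1,2), (2,0), (2,2), (3,0), (3,2), (4,0), (4,2), (5,0), (5,2), (6,0), (6,2), (7,0), (7,2), (8,0), (8,2), (9,0), (9,2)}, so |H| = 20.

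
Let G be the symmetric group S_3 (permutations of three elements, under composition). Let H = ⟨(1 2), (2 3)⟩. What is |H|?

6

|⟨(1 2)⟩| = 2 and |⟨(2 3)⟩| = 2, so |H| is a multiple of lcm(2, 2) = 2 and divides |G| = 6.
Closing {(1 2), (2 3)} under the group operation gives all of G, so |H| = 6.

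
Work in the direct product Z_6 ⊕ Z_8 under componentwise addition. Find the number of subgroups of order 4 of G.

3

|G| = 48 and 4 | 48, so subgroups of order 4 are possible by Lagrange.
The subgroups of order 4 are: {(0,0), (0,2), (0,4), (0,6)}; {(0,0), (0,4), (3,0), (3,4)}; {(0,0), (0,4), (3,2), (3,6)}.
So G has 3 subgroups of order 4.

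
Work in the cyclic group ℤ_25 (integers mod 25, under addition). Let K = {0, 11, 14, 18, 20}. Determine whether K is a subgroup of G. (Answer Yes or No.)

18 ∈ K but its inverse 7 ∉ K, so K is not a subgroup.

No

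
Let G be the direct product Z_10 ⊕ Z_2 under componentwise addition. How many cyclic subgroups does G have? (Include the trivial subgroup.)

A cyclic subgroup of order d is generated by each of its φ(d) elements of order d, so the cyclic subgroups of order d number (#elements of order d)/φ(d).
Cyclic subgroups by order — order 1: 1; order 2: 3; order 5: 1; order 10: 3.
Total: 8.

8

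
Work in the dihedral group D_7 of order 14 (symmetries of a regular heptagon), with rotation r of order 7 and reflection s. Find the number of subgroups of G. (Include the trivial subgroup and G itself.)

|G| = 14, so by Lagrange every subgroup order divides 14. Divisors: 1, 2, 7, 14.
Subgroups by order — order 1: 1; order 2: 7; order 7: 1; order 14: 1.
Total: 1 + 7 + 1 + 1 = 10.

10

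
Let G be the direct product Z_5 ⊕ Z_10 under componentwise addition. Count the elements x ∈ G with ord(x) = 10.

An element (a,b) has order lcm(ord(a), ord(b)); count pairs with lcm equal to 10.
Enumerating gives 24 such elements.

24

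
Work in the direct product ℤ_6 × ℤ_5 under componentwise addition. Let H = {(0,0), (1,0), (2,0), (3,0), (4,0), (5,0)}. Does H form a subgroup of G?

Yes

|H| = 6 divides |G| = 30, consistent with Lagrange.
H contains the identity, every element's inverse is in H, and H is closed under +: it is a subgroup.
In fact H = ⟨(5,0)⟩.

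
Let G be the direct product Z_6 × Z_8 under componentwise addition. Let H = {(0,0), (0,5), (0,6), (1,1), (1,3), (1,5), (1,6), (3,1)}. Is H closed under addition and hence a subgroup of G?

(0,5) ∈ H but its inverse (0,3) ∉ H, so H is not a subgroup.

No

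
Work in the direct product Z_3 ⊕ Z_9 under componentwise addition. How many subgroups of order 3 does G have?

4

|G| = 27 and 3 | 27, so subgroups of order 3 are possible by Lagrange.
The subgroups of order 3 are: {(0,0), (0,3), (0,6)}; {(0,0), (1,0), (2,0)}; {(0,0), (1,3), (2,6)}; {(0,0), (1,6), (2,3)}.
So G has 4 subgroups of order 3.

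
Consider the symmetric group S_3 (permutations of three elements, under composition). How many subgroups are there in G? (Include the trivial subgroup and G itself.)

6

|G| = 6, so by Lagrange every subgroup order divides 6. Divisors: 1, 2, 3, 6.
Subgroups by order — order 1: 1; order 2: 3; order 3: 1; order 6: 1.
Total: 1 + 3 + 1 + 1 = 6.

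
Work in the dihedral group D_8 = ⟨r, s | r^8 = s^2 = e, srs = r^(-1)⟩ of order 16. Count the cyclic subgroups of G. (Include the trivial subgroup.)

12

A cyclic subgroup of order d is generated by each of its φ(d) elements of order d, so the cyclic subgroups of order d number (#elements of order d)/φ(d).
Cyclic subgroups by order — order 1: 1; order 2: 9; order 4: 1; order 8: 1.
Total: 12.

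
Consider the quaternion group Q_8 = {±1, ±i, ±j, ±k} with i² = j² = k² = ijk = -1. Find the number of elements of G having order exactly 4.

The elements of order 4 are: i, -i, j, -j, k, -k.
That's 6.

6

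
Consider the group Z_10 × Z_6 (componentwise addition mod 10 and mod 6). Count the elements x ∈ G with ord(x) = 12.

0

An element (a,b) has order lcm(ord(a), ord(b)); count pairs with lcm equal to 12.
Enumerating gives 0 such elements.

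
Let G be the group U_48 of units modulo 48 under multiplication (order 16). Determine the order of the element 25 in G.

2

Compute successive powers of 25 mod 48: 25, 1; 25^2 ≡ 1 (mod 48).
So |⟨25⟩| = 2.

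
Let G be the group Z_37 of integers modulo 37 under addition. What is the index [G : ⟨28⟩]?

|⟨28⟩| = 37 and |G| = 37.
By Lagrange, [G : H] = |G|/|H| = 37/37 = 1.

1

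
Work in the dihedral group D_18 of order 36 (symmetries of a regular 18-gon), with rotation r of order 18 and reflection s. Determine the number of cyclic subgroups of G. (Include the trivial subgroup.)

24

Each element a generates a cyclic subgroup ⟨a⟩; distinct elements may generate the same one (a cyclic group of order d has φ(d) generators).
Cyclic subgroups by order — order 1: 1; order 2: 19; order 3: 1; order 6: 1; order 9: 1; order 18: 1.
Total: 24.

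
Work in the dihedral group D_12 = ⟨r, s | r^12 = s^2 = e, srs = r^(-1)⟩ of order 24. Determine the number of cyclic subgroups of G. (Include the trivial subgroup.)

Group the elements of G by the cyclic subgroup they generate; each cyclic subgroup of order d accounts for φ(d) elements.
Cyclic subgroups by order — order 1: 1; order 2: 13; order 3: 1; order 4: 1; order 6: 1; order 12: 1.
Total: 18.

18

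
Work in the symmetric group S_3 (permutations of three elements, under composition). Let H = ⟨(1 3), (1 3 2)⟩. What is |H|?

6

|⟨(1 3)⟩| = 2 and |⟨(1 3 2)⟩| = 3, so |H| is a multiple of lcm(2, 3) = 6 and divides |G| = 6.
Closing {(1 3), (1 3 2)} under the group operation gives all of G, so |H| = 6.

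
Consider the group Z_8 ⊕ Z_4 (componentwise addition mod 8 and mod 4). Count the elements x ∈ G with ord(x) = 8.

16

An element (a,b) has order lcm(ord(a), ord(b)); count pairs with lcm equal to 8.
Enumerating gives 16 such elements.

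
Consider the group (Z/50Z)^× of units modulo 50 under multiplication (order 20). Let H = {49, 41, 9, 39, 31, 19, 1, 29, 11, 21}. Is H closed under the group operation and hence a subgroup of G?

|H| = 10 divides |G| = 20, consistent with Lagrange.
H contains the identity, every element's inverse is in H, and H is closed under ·: it is a subgroup.
In fact H = ⟨39⟩.

Yes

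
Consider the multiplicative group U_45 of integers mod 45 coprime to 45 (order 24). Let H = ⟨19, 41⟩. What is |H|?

12

|⟨19⟩| = 2 and |⟨41⟩| = 6, so |H| is a multiple of lcm(2, 6) = 6 and divides |G| = 24.
Closing under the operation: H = {1, 4, 11, 14, 16, 19, 26, 29, 31, 34, 41, 44}, so |H| = 12.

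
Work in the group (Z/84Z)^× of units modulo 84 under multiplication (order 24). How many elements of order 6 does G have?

Enumerating element orders in G gives 14 elements of order 6.

14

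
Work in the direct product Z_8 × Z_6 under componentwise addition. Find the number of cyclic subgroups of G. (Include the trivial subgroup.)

16

Group the elements of G by the cyclic subgroup they generate; each cyclic subgroup of order d accounts for φ(d) elements.
Cyclic subgroups by order — order 1: 1; order 2: 3; order 3: 1; order 4: 2; order 6: 3; order 8: 2; order 12: 2; order 24: 2.
Total: 16.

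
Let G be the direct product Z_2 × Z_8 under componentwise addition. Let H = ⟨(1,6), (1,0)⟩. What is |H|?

|⟨(1,6)⟩| = 4 and |⟨(1,0)⟩| = 2, so |H| is a multiple of lcm(4, 2) = 4 and divides |G| = 16.
Closing under the operation: H = {(0,0), (0,2), (0,4), (0,6), (1,0), (1,2), (1,4), (1,6)}, so |H| = 8.

8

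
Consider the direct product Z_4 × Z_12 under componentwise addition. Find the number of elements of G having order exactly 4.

12

An element (a,b) has order lcm(ord(a), ord(b)); count pairs with lcm equal to 4.
Enumerating gives 12 such elements.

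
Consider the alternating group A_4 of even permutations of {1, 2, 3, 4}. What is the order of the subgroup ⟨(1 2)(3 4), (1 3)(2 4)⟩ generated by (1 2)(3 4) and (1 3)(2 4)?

|⟨(1 2)(3 4)⟩| = 2 and |⟨(1 3)(2 4)⟩| = 2, so |H| is a multiple of lcm(2, 2) = 2 and divides |G| = 12.
Closing under the operation: H = {e, (1 2)(3 4), (1 3)(2 4), (1 4)(2 3)}, so |H| = 4.

4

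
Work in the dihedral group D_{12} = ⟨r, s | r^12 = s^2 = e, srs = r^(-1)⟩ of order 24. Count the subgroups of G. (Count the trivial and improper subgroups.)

34

|G| = 24, so by Lagrange every subgroup order divides 24. Divisors: 1, 2, 3, 4, 6, 8, 12, 24.
Subgroups by order — order 1: 1; order 2: 13; order 3: 1; order 4: 7; order 6: 5; order 8: 3; order 12: 3; order 24: 1.
Total: 1 + 13 + 1 + 7 + 5 + 3 + 3 + 1 = 34.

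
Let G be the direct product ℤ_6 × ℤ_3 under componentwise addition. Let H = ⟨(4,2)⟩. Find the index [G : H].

|⟨(4,2)⟩| = 3 and |G| = 18.
By Lagrange, [G : H] = |G|/|H| = 18/3 = 6.

6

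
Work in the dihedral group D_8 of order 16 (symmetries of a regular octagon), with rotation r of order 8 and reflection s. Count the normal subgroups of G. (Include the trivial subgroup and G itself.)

G has 19 subgroups. Checking conjugation-invariance by order — order 1: 1/1 normal; order 2: 1/9 normal; order 4: 1/5 normal; order 8: 3/3 normal; order 16: 1/1 normal.
Total normal subgroups: 7.

7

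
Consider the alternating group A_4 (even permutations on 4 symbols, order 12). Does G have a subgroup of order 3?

Yes

3 | 12. A subgroup of order 3 is {e, (1 2 3), (1 3 2)}.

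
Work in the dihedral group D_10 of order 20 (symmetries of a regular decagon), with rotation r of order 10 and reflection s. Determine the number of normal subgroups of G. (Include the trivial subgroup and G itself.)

G has 22 subgroups. Checking conjugation-invariance by order — order 1: 1/1 normal; order 2: 1/11 normal; order 4: 0/5 normal; order 5: 1/1 normal; order 10: 3/3 normal; order 20: 1/1 normal.
Total normal subgroups: 7.

7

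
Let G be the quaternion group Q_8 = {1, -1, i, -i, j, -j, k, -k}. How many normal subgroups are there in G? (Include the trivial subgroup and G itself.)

6

G has 6 subgroups. Checking conjugation-invariance by order — order 1: 1/1 normal; order 2: 1/1 normal; order 4: 3/3 normal; order 8: 1/1 normal.
Total normal subgroups: 6.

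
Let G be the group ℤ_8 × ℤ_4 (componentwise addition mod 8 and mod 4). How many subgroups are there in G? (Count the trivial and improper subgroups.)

|G| = 32, so by Lagrange every subgroup order divides 32. Divisors: 1, 2, 4, 8, 16, 32.
Subgroups by order — order 1: 1; order 2: 3; order 4: 7; order 8: 7; order 16: 3; order 32: 1.
Total: 1 + 3 + 7 + 7 + 3 + 1 = 22.

22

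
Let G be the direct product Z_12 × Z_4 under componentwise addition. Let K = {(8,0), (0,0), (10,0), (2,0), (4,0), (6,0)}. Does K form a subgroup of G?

Yes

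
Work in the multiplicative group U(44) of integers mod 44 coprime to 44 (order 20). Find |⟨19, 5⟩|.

10

|⟨19⟩| = 10 and |⟨5⟩| = 5, so |H| is a multiple of lcm(10, 5) = 10 and divides |G| = 20.
Closing under the operation: H = {1, 5, 7, 9, 19, 25, 35, 37, 39, 43}, so |H| = 10.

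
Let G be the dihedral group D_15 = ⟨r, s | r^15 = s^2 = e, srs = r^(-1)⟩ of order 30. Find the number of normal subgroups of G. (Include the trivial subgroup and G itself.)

5

G has 28 subgroups. Checking conjugation-invariance by order — order 1: 1/1 normal; order 2: 0/15 normal; order 3: 1/1 normal; order 5: 1/1 normal; order 6: 0/5 normal; order 10: 0/3 normal; order 15: 1/1 normal; order 30: 1/1 normal.
Total normal subgroups: 5.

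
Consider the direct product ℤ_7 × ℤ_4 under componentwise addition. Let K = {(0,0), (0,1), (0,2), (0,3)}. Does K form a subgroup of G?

Yes

|K| = 4 divides |G| = 28, consistent with Lagrange.
K contains the identity, every element's inverse is in K, and K is closed under +: it is a subgroup.
In fact K = ⟨(0,1)⟩.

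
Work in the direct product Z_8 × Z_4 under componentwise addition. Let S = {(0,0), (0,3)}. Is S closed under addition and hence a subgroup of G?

No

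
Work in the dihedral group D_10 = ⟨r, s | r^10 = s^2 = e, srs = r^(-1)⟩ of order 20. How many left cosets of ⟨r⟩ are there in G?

2

|⟨r⟩| = 10 and |G| = 20.
By Lagrange, [G : H] = |G|/|H| = 20/10 = 2.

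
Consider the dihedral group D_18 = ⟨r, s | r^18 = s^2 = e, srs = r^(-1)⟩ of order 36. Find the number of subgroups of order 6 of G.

|G| = 36 and 6 | 36, so subgroups of order 6 are possible by Lagrange.
The subgroups of order 6 are: {e, r^6, r^12, r^4s, r^10s, r^16s}; {e, r^6, r^12, r^5s, r^11s, r^17s}; {e, r^6, r^12, s, r^6s, r^12s}; {e, r^6, r^12, rs, r^7s, r^13s}; … (7 in all).
So G has 7 subgroups of order 6.

7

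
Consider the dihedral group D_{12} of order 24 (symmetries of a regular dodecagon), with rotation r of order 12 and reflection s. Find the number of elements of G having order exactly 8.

0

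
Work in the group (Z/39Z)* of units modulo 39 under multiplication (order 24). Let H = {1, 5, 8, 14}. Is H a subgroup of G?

Closure fails: 8 · 8 = 25 ∉ H. So H is not a subgroup.

No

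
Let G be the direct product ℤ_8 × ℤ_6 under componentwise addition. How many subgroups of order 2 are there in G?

3

|G| = 48 and 2 | 48, so subgroups of order 2 are possible by Lagrange.
The subgroups of order 2 are: {(0,0), (0,3)}; {(0,0), (4,0)}; {(0,0), (4,3)}.
So G has 3 subgroups of order 2.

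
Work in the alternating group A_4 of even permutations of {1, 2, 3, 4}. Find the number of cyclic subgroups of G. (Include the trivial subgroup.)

8

Each element a generates a cyclic subgroup ⟨a⟩; distinct elements may generate the same one (a cyclic group of order d has φ(d) generators).
Cyclic subgroups by order — order 1: 1; order 2: 3; order 3: 4.
Total: 8.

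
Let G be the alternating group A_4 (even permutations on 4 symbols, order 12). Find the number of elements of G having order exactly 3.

The elements of order 3 are: (2 3 4), (2 4 3), (1 2 3), (1 2 4), (1 3 2), (1 3 4), (1 4 2), (1 4 3).
That's 8.

8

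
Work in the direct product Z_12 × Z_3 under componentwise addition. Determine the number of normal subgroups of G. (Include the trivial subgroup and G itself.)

18

G is abelian, so every subgroup is normal.
G has 18 subgroups in total, hence 18 normal subgroups.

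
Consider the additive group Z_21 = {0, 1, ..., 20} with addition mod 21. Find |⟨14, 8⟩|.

21

|⟨14⟩| = 3 and |⟨8⟩| = 21, so |H| is a multiple of lcm(3, 21) = 21 and divides |G| = 21.
Closing {14, 8} under the group operation gives all of G, so |H| = 21.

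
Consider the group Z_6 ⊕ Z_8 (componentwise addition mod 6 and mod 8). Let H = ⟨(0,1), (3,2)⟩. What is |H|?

16

|⟨(0,1)⟩| = 8 and |⟨(3,2)⟩| = 4, so |H| is a multiple of lcm(8, 4) = 8 and divides |G| = 48.
Closing under the operation: H = {(0,0), (0,1), (0,2), (0,3), (0,4), (0,5), (0,6), (0,7), (3,0), (3,1), (3,2), (3,3), (3,4), (3,5), (3,6), (3,7)}, so |H| = 16.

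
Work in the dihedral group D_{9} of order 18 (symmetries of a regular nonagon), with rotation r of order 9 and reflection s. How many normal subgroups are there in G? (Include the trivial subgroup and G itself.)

G has 16 subgroups. Checking conjugation-invariance by order — order 1: 1/1 normal; order 2: 0/9 normal; order 3: 1/1 normal; order 6: 0/3 normal; order 9: 1/1 normal; order 18: 1/1 normal.
Total normal subgroups: 4.

4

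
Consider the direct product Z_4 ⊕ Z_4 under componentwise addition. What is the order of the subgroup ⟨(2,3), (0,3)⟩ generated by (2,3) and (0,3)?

|⟨(2,3)⟩| = 4 and |⟨(0,3)⟩| = 4, so |H| is a multiple of lcm(4, 4) = 4 and divides |G| = 16.
Closing under the operation: H = {(0,0), (0,1), (0,2), (0,3), (2,0), (2,1), (2,2), (2,3)}, so |H| = 8.

8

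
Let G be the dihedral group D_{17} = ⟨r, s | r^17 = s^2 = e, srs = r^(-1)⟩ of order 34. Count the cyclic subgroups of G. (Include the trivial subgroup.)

A cyclic subgroup of order d is generated by each of its φ(d) elements of order d, so the cyclic subgroups of order d number (#elements of order d)/φ(d).
Cyclic subgroups by order — order 1: 1; order 2: 17; order 17: 1.
Total: 19.

19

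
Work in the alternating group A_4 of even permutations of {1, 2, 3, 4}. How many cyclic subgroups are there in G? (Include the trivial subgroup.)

Group the elements of G by the cyclic subgroup they generate; each cyclic subgroup of order d accounts for φ(d) elements.
Cyclic subgroups by order — order 1: 1; order 2: 3; order 3: 4.
Total: 8.

8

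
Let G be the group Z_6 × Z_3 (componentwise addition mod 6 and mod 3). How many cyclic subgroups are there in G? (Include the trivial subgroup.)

A cyclic subgroup of order d is generated by each of its φ(d) elements of order d, so the cyclic subgroups of order d number (#elements of order d)/φ(d).
Cyclic subgroups by order — order 1: 1; order 2: 1; order 3: 4; order 6: 4.
Total: 10.

10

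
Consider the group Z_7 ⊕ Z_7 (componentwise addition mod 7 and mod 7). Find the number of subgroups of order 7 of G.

8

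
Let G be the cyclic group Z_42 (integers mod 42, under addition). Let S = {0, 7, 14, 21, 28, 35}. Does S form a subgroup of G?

|S| = 6 divides |G| = 42, consistent with Lagrange.
S contains the identity, every element's inverse is in S, and S is closed under +: it is a subgroup.
In fact S = ⟨35⟩.

Yes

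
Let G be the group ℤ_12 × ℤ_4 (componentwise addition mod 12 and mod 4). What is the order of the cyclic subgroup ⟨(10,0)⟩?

6

The order of (10,0) in Z_12 × Z_4 is lcm(ord(10) in Z_12, ord(0) in Z_4).
ord(10) = 6 and ord(0) = 1, so |⟨(10,0)⟩| = lcm(6, 1) = 6.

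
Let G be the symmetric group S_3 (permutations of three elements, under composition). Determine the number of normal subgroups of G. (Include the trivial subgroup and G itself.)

3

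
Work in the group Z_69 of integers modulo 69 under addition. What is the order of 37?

69

In Z_69, the order of an element a is n/gcd(a, n).
gcd(37, 69) = 1, so |⟨37⟩| = 69/1 = 69.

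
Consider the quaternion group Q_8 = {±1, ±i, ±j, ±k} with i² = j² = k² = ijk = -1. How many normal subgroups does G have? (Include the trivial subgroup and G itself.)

G has 6 subgroups. Checking conjugation-invariance by order — order 1: 1/1 normal; order 2: 1/1 normal; order 4: 3/3 normal; order 8: 1/1 normal.
Total normal subgroups: 6.

6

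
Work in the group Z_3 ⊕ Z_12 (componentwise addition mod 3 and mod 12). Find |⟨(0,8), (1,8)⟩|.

|⟨(0,8)⟩| = 3 and |⟨(1,8)⟩| = 3, so |H| is a multiple of lcm(3, 3) = 3 and divides |G| = 36.
Closing under the operation: H = {(0,0), (0,4), (0,8), (1,0), (1,4), (1,8), (2,0), (2,4), (2,8)}, so |H| = 9.

9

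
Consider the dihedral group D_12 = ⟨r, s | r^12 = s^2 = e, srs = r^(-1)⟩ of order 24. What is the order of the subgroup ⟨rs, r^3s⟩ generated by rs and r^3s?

12

|⟨rs⟩| = 2 and |⟨r^3s⟩| = 2, so |H| is a multiple of lcm(2, 2) = 2 and divides |G| = 24.
Closing under the operation: H = {e, r^2, r^4, r^6, r^8, r^10, rs, r^3s, r^5s, r^7s, r^9s, r^11s}, so |H| = 12.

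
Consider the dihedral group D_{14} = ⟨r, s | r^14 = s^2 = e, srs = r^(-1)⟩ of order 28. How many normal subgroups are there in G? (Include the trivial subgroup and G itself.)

G has 28 subgroups. Checking conjugation-invariance by order — order 1: 1/1 normal; order 2: 1/15 normal; order 4: 0/7 normal; order 7: 1/1 normal; order 14: 3/3 normal; order 28: 1/1 normal.
Total normal subgroups: 7.

7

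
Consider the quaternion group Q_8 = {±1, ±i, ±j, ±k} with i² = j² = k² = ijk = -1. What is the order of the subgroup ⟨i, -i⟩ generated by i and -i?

4

|⟨i⟩| = 4 and |⟨-i⟩| = 4, so |H| is a multiple of lcm(4, 4) = 4 and divides |G| = 8.
Closing under the operation: H = {1, -1, i, -i}, so |H| = 4.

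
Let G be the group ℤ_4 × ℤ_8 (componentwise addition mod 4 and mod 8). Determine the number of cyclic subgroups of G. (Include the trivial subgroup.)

A cyclic subgroup of order d is generated by each of its φ(d) elements of order d, so the cyclic subgroups of order d number (#elements of order d)/φ(d).
Cyclic subgroups by order — order 1: 1; order 2: 3; order 4: 6; order 8: 4.
Total: 14.

14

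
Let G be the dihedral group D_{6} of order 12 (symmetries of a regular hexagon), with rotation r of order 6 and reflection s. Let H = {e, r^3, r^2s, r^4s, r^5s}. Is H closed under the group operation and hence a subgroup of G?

|H| = 5 does not divide |G| = 12, so by Lagrange H is not a subgroup.

No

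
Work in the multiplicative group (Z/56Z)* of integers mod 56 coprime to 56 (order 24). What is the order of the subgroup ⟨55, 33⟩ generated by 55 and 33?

|⟨55⟩| = 2 and |⟨33⟩| = 6, so |H| is a multiple of lcm(2, 6) = 6 and divides |G| = 24.
Closing under the operation: H = {1, 9, 15, 17, 23, 25, 31, 33, 39, 41, 47, 55}, so |H| = 12.

12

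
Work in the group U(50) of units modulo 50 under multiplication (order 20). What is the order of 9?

10

Compute successive powers of 9 mod 50: 9, 31, 29, 11, 49, 41, 19, 21, …; 9^10 ≡ 1 (mod 50).
So |⟨9⟩| = 10.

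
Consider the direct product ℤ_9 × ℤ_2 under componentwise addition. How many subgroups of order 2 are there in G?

|G| = 18 and 2 | 18, so subgroups of order 2 are possible by Lagrange.
The subgroups of order 2 are: {(0,0), (0,1)}.
So G has 1 subgroup of order 2.

1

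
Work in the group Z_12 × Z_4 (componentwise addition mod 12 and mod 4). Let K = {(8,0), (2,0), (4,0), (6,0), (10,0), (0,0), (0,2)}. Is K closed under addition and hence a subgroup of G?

|K| = 7 does not divide |G| = 48, so by Lagrange K is not a subgroup.

No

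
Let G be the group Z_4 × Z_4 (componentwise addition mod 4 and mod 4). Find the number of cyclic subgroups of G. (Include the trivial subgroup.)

Group the elements of G by the cyclic subgroup they generate; each cyclic subgroup of order d accounts for φ(d) elements.
Cyclic subgroups by order — order 1: 1; order 2: 3; order 4: 6.
Total: 10.

10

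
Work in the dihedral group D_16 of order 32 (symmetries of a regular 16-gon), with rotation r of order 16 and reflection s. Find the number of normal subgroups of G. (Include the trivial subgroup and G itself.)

G has 36 subgroups. Checking conjugation-invariance by order — order 1: 1/1 normal; order 2: 1/17 normal; order 4: 1/9 normal; order 8: 1/5 normal; order 16: 3/3 normal; order 32: 1/1 normal.
Total normal subgroups: 8.

8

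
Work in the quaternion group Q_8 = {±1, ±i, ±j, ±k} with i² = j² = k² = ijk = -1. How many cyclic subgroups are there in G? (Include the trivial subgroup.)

Each element a generates a cyclic subgroup ⟨a⟩; distinct elements may generate the same one (a cyclic group of order d has φ(d) generators).
Cyclic subgroups by order — order 1: 1; order 2: 1; order 4: 3.
Total: 5.

5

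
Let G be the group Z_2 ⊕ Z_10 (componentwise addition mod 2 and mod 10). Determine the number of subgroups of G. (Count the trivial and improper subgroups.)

10

|G| = 20, so by Lagrange every subgroup order divides 20. Divisors: 1, 2, 4, 5, 10, 20.
Subgroups by order — order 1: 1; order 2: 3; order 4: 1; order 5: 1; order 10: 3; order 20: 1.
Total: 1 + 3 + 1 + 1 + 3 + 1 = 10.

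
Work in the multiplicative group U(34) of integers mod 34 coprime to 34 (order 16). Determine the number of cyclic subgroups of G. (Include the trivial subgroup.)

5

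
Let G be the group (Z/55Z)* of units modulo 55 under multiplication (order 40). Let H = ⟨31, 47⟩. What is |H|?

20

|⟨31⟩| = 5 and |⟨47⟩| = 20, so |H| is a multiple of lcm(5, 20) = 20 and divides |G| = 40.
Closing under the operation: H = {1, 3, 4, 9, 12, 14, 16, 23, 26, 27, 31, 34, 36, 37, 38, 42, 47, 48, 49, 53}, so |H| = 20.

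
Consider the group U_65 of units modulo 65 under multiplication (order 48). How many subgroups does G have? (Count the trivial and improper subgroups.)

|G| = 48, so by Lagrange every subgroup order divides 48. Divisors: 1, 2, 3, 4, 6, 8, 12, 16, 24, 48.
Subgroups by order — order 1: 1; order 2: 3; order 3: 1; order 4: 7; order 6: 3; order 8: 3; order 12: 7; order 16: 1; order 24: 3; order 48: 1.
Total: 1 + 3 + 1 + 7 + 3 + 3 + 7 + 1 + 3 + 1 = 30.

30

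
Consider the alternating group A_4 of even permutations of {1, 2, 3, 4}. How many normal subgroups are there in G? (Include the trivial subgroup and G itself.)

3

G has 10 subgroups. Checking conjugation-invariance by order — order 1: 1/1 normal; order 2: 0/3 normal; order 3: 0/4 normal; order 4: 1/1 normal; order 12: 1/1 normal.
Total normal subgroups: 3.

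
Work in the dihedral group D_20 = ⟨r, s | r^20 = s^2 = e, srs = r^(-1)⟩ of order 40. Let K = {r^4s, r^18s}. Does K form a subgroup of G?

No

The identity e ∉ K, so K is not a subgroup.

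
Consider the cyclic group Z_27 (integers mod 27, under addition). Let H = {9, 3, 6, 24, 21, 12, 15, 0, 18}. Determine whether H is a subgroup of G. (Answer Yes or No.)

Yes

|H| = 9 divides |G| = 27, consistent with Lagrange.
H contains the identity, every element's inverse is in H, and H is closed under +: it is a subgroup.
In fact H = ⟨3⟩.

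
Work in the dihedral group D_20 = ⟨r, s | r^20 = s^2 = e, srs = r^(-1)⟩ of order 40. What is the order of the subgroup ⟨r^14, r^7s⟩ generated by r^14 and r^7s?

|⟨r^14⟩| = 10 and |⟨r^7s⟩| = 2, so |H| is a multiple of lcm(10, 2) = 10 and divides |G| = 40.
Closing under the operation: H = {e, r^2, r^4, r^6, r^8, r^10, r^12, r^14, r^16, r^18, rs, r^3s, r^5s, r^7s, r^9s, r^11s, r^13s, r^15s, r^17s, r^19s}, so |H| = 20.

20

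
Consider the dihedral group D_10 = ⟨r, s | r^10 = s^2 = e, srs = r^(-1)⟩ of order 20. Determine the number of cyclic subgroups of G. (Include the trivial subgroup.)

14

Group the elements of G by the cyclic subgroup they generate; each cyclic subgroup of order d accounts for φ(d) elements.
Cyclic subgroups by order — order 1: 1; order 2: 11; order 5: 1; order 10: 1.
Total: 14.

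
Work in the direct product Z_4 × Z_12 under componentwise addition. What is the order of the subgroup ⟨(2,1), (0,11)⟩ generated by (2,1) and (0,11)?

24

|⟨(2,1)⟩| = 12 and |⟨(0,11)⟩| = 12, so |H| is a multiple of lcm(12, 12) = 12 and divides |G| = 48.
Closing under the operation: H = {(0,0), (0,1), (0,2), (0,3), (0,4), (0,5), (0,6), (0,7), (0,8), (0,9), (0,10), (0,11), (2,0), (2,1), (2,2), (2,3), (2,4), (2,5), (2,6), (2,7), (2,8), (2,9), (2,10), (2,11)}, so |H| = 24.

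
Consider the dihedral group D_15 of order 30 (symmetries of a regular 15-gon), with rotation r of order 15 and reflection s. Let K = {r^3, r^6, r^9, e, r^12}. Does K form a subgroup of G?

|K| = 5 divides |G| = 30, consistent with Lagrange.
K contains the identity, every element's inverse is in K, and K is closed under ·: it is a subgroup.
In fact K = ⟨r^9⟩.

Yes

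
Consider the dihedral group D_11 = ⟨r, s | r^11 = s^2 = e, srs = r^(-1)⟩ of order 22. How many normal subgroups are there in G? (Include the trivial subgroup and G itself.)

3

G has 14 subgroups. Checking conjugation-invariance by order — order 1: 1/1 normal; order 2: 0/11 normal; order 11: 1/1 normal; order 22: 1/1 normal.
Total normal subgroups: 3.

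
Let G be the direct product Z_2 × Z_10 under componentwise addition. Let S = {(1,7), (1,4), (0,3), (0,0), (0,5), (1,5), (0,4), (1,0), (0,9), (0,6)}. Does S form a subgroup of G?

(0,3) ∈ S but its inverse (0,7) ∉ S, so S is not a subgroup.

No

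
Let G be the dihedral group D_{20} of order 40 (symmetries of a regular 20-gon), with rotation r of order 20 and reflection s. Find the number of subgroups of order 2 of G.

|G| = 40 and 2 | 40, so subgroups of order 2 are possible by Lagrange.
The subgroups of order 2 are: {e, r^10}; {e, r^10s}; {e, r^11s}; {e, r^12s}; … (21 in all).
So G has 21 subgroups of order 2.

21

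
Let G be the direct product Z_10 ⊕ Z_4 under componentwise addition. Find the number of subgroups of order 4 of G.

3

|G| = 40 and 4 | 40, so subgroups of order 4 are possible by Lagrange.
The subgroups of order 4 are: {(0,0), (0,1), (0,2), (0,3)}; {(0,0), (0,2), (5,0), (5,2)}; {(0,0), (0,2), (5,1), (5,3)}.
So G has 3 subgroups of order 4.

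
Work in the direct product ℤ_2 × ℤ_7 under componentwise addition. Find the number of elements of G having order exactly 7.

An element (a,b) has order lcm(ord(a), ord(b)); count pairs with lcm equal to 7.
Enumerating gives 6 such elements.

6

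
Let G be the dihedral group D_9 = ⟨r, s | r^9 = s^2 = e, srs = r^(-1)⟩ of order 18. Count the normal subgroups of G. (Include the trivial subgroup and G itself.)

4

G has 16 subgroups. Checking conjugation-invariance by order — order 1: 1/1 normal; order 2: 0/9 normal; order 3: 1/1 normal; order 6: 0/3 normal; order 9: 1/1 normal; order 18: 1/1 normal.
Total normal subgroups: 4.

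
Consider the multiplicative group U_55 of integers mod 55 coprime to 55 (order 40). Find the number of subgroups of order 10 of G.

|G| = 40 and 10 | 40, so subgroups of order 10 are possible by Lagrange.
The subgroups of order 10 are: {1, 4, 9, 14, 16, 26, 31, 34, 36, 49}; {1, 16, 19, 24, 26, 29, 31, 36, 39, 54}; {1, 6, 16, 21, 26, 31, 36, 41, 46, 51}.
So G has 3 subgroups of order 10.

3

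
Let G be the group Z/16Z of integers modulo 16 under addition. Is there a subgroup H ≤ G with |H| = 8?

Yes

8 | 16. A subgroup of order 8 is {0, 2, 4, 6, 8, 10, 12, 14}.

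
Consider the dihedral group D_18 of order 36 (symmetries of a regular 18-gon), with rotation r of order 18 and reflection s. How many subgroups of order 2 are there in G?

19

|G| = 36 and 2 | 36, so subgroups of order 2 are possible by Lagrange.
The subgroups of order 2 are: {e, r^10s}; {e, r^11s}; {e, r^12s}; {e, r^13s}; … (19 in all).
So G has 19 subgroups of order 2.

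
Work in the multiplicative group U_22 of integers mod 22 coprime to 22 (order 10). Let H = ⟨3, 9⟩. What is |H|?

|⟨3⟩| = 5 and |⟨9⟩| = 5, so |H| is a multiple of lcm(5, 5) = 5 and divides |G| = 10.
Closing under the operation: H = {1, 3, 5, 9, 15}, so |H| = 5.

5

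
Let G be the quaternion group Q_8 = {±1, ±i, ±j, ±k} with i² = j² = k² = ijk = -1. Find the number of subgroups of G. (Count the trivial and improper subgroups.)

|G| = 8, so by Lagrange every subgroup order divides 8. Divisors: 1, 2, 4, 8.
Subgroups by order — order 1: 1; order 2: 1; order 4: 3; order 8: 1.
Total: 1 + 1 + 3 + 1 = 6.

6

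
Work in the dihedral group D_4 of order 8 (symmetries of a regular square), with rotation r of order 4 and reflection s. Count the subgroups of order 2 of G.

|G| = 8 and 2 | 8, so subgroups of order 2 are possible by Lagrange.
The subgroups of order 2 are: {e, r^2}; {e, r^2s}; {e, r^3s}; {e, rs}; … (5 in all).
So G has 5 subgroups of order 2.

5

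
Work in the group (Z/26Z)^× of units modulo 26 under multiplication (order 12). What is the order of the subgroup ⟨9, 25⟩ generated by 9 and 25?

|⟨9⟩| = 3 and |⟨25⟩| = 2, so |H| is a multiple of lcm(3, 2) = 6 and divides |G| = 12.
Closing under the operation: H = {1, 3, 9, 17, 23, 25}, so |H| = 6.

6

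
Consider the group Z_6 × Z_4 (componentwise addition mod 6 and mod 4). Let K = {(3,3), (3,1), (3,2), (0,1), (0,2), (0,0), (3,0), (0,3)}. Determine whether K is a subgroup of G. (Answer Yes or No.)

|K| = 8 divides |G| = 24, consistent with Lagrange.
K contains the identity, every element's inverse is in K, and K is closed under +: it is a subgroup.

Yes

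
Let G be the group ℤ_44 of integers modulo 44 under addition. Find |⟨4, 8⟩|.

|⟨4⟩| = 11 and |⟨8⟩| = 11, so |H| is a multiple of lcm(11, 11) = 11 and divides |G| = 44.
Closing under the operation: H = {0, 4, 8, 12, 16, 20, 24, 28, 32, 36, 40}, so |H| = 11.

11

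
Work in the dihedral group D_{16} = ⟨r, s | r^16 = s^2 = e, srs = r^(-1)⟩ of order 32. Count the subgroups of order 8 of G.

5

|G| = 32 and 8 | 32, so subgroups of order 8 are possible by Lagrange.
The subgroups of order 8 are: {e, r^2, r^4, r^6, r^8, r^10, r^12, r^14}; {e, r^4, r^8, r^12, r^2s, r^6s, r^10s, r^14s}; {e, r^4, r^8, r^12, r^3s, r^7s, r^11s, r^15s}; {e, r^4, r^8, r^12, s, r^4s, r^8s, r^12s}; … (5 in all).
So G has 5 subgroups of order 8.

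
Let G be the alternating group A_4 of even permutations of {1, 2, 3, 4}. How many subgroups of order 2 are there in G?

3

|G| = 12 and 2 | 12, so subgroups of order 2 are possible by Lagrange.
The subgroups of order 2 are: {e, (1 2)(3 4)}; {e, (1 3)(2 4)}; {e, (1 4)(2 3)}.
So G has 3 subgroups of order 2.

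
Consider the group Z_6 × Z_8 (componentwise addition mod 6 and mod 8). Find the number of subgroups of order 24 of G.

|G| = 48 and 24 | 48, so subgroups of order 24 are possible by Lagrange.
The subgroups of order 24 are: {(0,0), (0,1), (0,2), (0,3), (0,4), (0,5), (0,6), (0,7), (2,0), (2,1), (2,2), (2,3), (2,4), (2,5), (2,6), (2,7), (4,0), (4,1), (4,2), (4,3), (4,4), (4,5), (4,6), (4,7)}; {(0,0), (0,2), (0,4), (0,6), (1,0), (1,2), (1,4), (1,6), (2,0), (2,2), (2,4), (2,6), (3,0), (3,2), (3,4), (3,6), (4,0), (4,2), (4,4), (4,6), (5,0), (5,2), (5,4), (5,6)}; {(0,0), (0,2), (0,4), (0,6), (1,1), (1,3), (1,5), (1,7), (2,0), (2,2), (2,4), (2,6), (3,1), (3,3), (3,5), (3,7), (4,0), (4,2), (4,4), (4,6), (5,1), (5,3), (5,5), (5,7)}.
So G has 3 subgroups of order 24.

3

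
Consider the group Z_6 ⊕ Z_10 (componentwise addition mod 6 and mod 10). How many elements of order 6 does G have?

An element (a,b) has order lcm(ord(a), ord(b)); count pairs with lcm equal to 6.
Enumerating gives 6 such elements.

6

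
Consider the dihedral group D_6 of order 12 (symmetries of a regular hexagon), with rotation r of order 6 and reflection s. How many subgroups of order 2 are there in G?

|G| = 12 and 2 | 12, so subgroups of order 2 are possible by Lagrange.
The subgroups of order 2 are: {e, r^2s}; {e, r^3}; {e, r^3s}; {e, r^4s}; … (7 in all).
So G has 7 subgroups of order 2.

7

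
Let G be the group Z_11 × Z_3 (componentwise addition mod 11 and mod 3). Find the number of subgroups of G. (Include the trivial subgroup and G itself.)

|G| = 33, so by Lagrange every subgroup order divides 33. Divisors: 1, 3, 11, 33.
Subgroups by order — order 1: 1; order 3: 1; order 11: 1; order 33: 1.
Total: 1 + 1 + 1 + 1 = 4.

4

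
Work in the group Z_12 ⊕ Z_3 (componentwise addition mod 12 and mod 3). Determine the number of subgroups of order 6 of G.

|G| = 36 and 6 | 36, so subgroups of order 6 are possible by Lagrange.
The subgroups of order 6 are: {(0,0), (0,1), (0,2), (6,0), (6,1), (6,2)}; {(0,0), (2,0), (4,0), (6,0), (8,0), (10,0)}; {(0,0), (2,2), (4,1), (6,0), (8,2), (10,1)}; {(0,0), (2,1), (4,2), (6,0), (8,1), (10,2)}.
So G has 4 subgroups of order 6.

4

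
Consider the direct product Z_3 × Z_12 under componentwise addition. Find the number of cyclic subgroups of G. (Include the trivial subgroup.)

15

A cyclic subgroup of order d is generated by each of its φ(d) elements of order d, so the cyclic subgroups of order d number (#elements of order d)/φ(d).
Cyclic subgroups by order — order 1: 1; order 2: 1; order 3: 4; order 4: 1; order 6: 4; order 12: 4.
Total: 15.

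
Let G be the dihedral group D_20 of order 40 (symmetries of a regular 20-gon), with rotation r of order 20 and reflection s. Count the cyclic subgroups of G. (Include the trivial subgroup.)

Group the elements of G by the cyclic subgroup they generate; each cyclic subgroup of order d accounts for φ(d) elements.
Cyclic subgroups by order — order 1: 1; order 2: 21; order 4: 1; order 5: 1; order 10: 1; order 20: 1.
Total: 26.

26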